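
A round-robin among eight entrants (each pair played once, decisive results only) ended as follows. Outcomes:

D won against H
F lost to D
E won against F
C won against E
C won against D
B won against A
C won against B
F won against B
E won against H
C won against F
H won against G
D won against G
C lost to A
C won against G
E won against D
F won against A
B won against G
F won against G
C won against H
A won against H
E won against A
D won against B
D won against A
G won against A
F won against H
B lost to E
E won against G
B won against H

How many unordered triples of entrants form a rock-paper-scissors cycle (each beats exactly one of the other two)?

6

Win totals: A 2, B 3, C 6, D 5, E 6, F 4, G 1, H 1.
An entrant with w wins dominates both others in C(w,2) triples; summing gives 1 + 3 + 15 + 10 + 15 + 6 + 0 + 0 = 50 transitive triples.
Total triples C(8,3) = 56, so cyclic triples = 56 − 50 = 6.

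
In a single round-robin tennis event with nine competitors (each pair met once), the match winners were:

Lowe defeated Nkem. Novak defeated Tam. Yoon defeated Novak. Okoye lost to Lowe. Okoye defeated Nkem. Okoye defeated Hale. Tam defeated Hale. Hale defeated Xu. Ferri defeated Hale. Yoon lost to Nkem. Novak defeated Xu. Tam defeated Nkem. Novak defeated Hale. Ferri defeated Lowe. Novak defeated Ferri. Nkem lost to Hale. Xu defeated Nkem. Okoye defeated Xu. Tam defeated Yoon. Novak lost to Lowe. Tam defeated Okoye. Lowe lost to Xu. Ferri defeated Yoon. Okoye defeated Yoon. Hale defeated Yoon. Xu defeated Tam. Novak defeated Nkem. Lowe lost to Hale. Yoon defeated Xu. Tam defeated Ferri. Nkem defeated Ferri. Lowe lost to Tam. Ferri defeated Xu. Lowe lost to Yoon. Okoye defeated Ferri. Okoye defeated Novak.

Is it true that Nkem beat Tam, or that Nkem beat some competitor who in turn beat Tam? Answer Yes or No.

No

Nkem did not beat Tam directly.
Nkem beat Ferri, Yoon, but each of them lost to Tam. No two-step path.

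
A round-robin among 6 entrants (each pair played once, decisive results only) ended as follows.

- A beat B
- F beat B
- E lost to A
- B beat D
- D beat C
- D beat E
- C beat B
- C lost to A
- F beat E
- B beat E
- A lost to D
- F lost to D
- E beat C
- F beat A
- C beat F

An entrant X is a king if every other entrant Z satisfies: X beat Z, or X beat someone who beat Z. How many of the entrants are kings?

5

A reaches everyone (king).
B reaches everyone (king).
C reaches everyone (king).
D reaches everyone (king).
E cannot reach A, D in two steps.
F reaches everyone (king).
Kings: A, B, C, D, F — 5.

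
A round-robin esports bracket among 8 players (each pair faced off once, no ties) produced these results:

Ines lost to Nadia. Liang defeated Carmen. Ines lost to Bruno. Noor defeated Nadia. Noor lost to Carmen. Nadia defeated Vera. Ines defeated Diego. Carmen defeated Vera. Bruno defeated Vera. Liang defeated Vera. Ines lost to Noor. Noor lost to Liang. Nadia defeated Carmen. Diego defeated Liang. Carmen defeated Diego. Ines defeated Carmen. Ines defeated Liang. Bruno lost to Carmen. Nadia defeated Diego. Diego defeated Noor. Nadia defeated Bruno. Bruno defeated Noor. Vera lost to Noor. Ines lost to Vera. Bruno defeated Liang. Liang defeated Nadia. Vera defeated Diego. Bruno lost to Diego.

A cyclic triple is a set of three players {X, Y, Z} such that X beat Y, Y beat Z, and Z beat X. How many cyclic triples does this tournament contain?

18

Win totals: Vera 2, Liang 4, Nadia 5, Bruno 4, Ines 3, Noor 3, Carmen 4, Diego 3.
A player with w wins dominates both others in C(w,2) triples; summing gives 1 + 6 + 10 + 6 + 3 + 3 + 6 + 3 = 38 transitive triples.
Total triples C(8,3) = 56, so cyclic triples = 56 − 38 = 18.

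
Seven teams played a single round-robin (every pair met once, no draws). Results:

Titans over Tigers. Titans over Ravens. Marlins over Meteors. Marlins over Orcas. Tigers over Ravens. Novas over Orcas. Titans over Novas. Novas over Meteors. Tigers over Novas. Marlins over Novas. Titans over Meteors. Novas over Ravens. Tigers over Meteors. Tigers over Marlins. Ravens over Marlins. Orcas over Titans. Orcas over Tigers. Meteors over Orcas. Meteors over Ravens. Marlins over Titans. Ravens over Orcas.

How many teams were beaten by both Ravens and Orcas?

0

Ravens beat: Marlins, Orcas.
Orcas beat: Titans, Tigers.
No one was beaten by both.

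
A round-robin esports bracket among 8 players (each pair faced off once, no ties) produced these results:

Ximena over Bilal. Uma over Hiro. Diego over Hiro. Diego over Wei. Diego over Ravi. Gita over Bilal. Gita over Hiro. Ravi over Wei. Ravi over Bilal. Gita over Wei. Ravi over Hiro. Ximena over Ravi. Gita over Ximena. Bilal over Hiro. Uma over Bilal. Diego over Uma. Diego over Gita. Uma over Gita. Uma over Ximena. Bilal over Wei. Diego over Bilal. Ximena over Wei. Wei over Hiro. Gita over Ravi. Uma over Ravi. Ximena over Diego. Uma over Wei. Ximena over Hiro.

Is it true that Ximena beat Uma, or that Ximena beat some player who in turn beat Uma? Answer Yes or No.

Ximena did not beat Uma directly.
Ximena beat Ravi, Hiro, Bilal, Wei, Diego. Of those, Diego beat Uma.

Yes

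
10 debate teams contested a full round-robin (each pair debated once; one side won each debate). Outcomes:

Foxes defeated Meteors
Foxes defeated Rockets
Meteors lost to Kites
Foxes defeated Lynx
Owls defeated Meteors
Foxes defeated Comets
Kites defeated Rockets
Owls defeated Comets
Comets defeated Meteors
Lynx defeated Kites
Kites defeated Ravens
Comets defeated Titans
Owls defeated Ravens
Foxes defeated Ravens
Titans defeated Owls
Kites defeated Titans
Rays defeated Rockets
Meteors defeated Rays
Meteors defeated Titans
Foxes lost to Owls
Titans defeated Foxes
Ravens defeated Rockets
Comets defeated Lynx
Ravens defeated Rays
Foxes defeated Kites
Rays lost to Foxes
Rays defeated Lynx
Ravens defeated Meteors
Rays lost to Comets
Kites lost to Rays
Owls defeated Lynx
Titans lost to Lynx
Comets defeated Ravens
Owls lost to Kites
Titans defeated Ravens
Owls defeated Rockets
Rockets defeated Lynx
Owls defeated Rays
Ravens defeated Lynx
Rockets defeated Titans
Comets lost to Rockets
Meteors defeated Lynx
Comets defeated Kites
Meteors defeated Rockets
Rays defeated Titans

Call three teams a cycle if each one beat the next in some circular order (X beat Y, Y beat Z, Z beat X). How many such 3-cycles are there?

28

Win totals: Kites 5, Ravens 4, Rockets 3, Foxes 7, Rays 4, Titans 3, Comets 6, Owls 7, Lynx 2, Meteors 4.
A team with w wins dominates both others in C(w,2) triples; summing gives 10 + 6 + 3 + 21 + 6 + 3 + 15 + 21 + 1 + 6 = 92 transitive triples.
Total triples C(10,3) = 120, so cyclic triples = 120 − 92 = 28.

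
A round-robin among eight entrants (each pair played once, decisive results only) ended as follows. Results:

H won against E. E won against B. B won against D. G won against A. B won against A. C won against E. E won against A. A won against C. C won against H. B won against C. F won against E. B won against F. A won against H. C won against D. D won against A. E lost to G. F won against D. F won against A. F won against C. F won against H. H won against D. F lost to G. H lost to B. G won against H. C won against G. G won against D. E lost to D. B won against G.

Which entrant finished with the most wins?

Win totals: A 2, B 6, C 4, D 2, E 2, F 5, G 5, H 2.
B leads with 6 wins (next highest: 5).

B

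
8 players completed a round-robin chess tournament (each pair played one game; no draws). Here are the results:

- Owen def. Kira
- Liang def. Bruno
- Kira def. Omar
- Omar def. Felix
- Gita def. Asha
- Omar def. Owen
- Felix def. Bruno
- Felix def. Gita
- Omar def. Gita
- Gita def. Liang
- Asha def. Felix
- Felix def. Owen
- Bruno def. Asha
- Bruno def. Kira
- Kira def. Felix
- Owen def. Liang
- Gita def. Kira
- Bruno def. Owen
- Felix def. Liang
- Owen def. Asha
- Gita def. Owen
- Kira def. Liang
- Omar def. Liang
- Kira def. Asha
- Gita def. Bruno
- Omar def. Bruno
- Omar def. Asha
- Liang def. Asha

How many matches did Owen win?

Owen's results: beat Kira, Liang, Asha; lost to Bruno, Omar, Felix, Gita.
That is 3 wins.

3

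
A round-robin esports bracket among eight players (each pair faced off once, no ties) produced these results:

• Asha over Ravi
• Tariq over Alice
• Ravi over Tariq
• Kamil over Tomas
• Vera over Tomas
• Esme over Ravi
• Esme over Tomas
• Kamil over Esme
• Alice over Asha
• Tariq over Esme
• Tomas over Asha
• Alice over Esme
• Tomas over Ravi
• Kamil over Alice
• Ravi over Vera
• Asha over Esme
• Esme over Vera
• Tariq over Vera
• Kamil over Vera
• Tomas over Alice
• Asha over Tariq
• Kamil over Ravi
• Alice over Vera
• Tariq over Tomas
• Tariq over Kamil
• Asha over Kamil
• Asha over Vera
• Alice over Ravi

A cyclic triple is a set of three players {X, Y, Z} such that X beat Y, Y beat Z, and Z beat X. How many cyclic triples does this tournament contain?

13

Win totals: Kamil 5, Alice 4, Tariq 5, Asha 5, Tomas 3, Vera 1, Ravi 2, Esme 3.
A player with w wins dominates both others in C(w,2) triples; summing gives 10 + 6 + 10 + 10 + 3 + 0 + 1 + 3 = 43 transitive triples.
Total triples C(8,3) = 56, so cyclic triples = 56 − 43 = 13.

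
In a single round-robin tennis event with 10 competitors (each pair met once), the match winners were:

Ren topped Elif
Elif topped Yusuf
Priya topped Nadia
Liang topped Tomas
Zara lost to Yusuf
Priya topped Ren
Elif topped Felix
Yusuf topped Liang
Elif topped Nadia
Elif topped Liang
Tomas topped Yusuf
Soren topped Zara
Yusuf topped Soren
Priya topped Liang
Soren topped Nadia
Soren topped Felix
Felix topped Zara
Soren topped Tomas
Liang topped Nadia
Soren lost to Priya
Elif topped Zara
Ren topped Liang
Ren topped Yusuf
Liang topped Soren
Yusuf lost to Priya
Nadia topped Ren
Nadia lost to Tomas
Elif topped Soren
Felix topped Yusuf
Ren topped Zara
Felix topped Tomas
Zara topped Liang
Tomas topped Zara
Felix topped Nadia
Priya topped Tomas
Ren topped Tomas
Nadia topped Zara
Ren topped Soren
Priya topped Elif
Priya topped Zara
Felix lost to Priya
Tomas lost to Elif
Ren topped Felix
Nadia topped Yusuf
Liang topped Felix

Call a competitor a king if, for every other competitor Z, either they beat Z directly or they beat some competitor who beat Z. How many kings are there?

Nadia cannot reach Priya in two steps.
Yusuf cannot reach Elif, Priya, Ren in two steps.
Soren cannot reach Elif, Priya in two steps.
Elif cannot reach Priya in two steps.
Zara cannot reach Yusuf, Elif, Priya, Ren in two steps.
Felix cannot reach Elif, Priya in two steps.
Priya reaches everyone (king).
Tomas cannot reach Elif, Felix, Priya in two steps.
Ren cannot reach Priya in two steps.
Liang cannot reach Elif, Priya in two steps.
Kings: Priya — 1.

1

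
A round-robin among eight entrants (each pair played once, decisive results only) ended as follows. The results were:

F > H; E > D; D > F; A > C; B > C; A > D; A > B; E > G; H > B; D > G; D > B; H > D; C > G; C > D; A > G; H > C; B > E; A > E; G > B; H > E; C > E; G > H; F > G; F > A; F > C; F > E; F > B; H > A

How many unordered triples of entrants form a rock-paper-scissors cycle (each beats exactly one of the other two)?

Win totals: A 5, B 2, C 3, D 3, E 2, F 6, G 2, H 5.
An entrant with w wins dominates both others in C(w,2) triples; summing gives 10 + 1 + 3 + 3 + 1 + 15 + 1 + 10 = 44 transitive triples.
Total triples C(8,3) = 56, so cyclic triples = 56 − 44 = 12.

12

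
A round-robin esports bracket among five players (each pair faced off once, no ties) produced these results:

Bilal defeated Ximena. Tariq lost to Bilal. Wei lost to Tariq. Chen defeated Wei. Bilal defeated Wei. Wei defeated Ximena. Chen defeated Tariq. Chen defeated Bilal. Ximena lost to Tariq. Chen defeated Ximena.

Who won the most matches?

Chen

Win totals: Chen 4, Bilal 3, Tariq 2, Wei 1, Ximena 0.
Chen leads with 4 wins (next highest: 3).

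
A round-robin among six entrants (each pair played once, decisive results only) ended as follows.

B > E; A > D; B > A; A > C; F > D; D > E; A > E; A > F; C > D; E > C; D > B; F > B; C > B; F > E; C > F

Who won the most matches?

A

Win totals: A 4, B 2, C 3, D 2, E 1, F 3.
A leads with 4 wins (next highest: 3).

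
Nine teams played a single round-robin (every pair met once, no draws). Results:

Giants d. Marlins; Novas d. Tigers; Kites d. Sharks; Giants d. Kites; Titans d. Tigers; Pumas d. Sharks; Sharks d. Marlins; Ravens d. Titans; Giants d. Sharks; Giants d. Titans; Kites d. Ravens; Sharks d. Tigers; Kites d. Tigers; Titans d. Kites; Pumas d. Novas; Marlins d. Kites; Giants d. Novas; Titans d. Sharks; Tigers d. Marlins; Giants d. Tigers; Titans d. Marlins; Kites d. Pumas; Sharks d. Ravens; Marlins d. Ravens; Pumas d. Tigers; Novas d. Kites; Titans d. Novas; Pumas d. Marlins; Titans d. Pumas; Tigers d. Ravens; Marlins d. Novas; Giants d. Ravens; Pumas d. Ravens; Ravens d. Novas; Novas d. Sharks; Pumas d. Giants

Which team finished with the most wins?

Giants

Win totals: Marlins 3, Kites 4, Titans 6, Novas 3, Giants 7, Sharks 3, Ravens 2, Tigers 2, Pumas 6.
Giants leads with 7 wins (next highest: 6).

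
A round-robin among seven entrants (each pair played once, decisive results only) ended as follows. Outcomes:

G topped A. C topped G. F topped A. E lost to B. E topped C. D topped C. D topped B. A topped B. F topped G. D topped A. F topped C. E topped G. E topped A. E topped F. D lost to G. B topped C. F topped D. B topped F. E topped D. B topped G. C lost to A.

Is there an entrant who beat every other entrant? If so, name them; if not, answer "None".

None

Highest win total is E with 5 (out of 6 possible).
E lost to B, so no entrant went undefeated.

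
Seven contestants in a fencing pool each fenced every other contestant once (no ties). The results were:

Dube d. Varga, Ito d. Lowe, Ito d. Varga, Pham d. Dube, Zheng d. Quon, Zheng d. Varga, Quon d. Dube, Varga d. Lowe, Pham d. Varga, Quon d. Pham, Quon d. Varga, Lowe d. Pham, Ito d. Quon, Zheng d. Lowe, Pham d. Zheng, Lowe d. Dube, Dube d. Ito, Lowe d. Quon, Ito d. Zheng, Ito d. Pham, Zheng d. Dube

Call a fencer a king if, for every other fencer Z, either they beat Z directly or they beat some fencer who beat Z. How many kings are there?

6

Lowe reaches everyone (king).
Ito reaches everyone (king).
Quon reaches everyone (king).
Varga cannot reach Ito, Zheng in two steps.
Zheng reaches everyone (king).
Dube reaches everyone (king).
Pham reaches everyone (king).
Kings: Lowe, Ito, Quon, Zheng, Dube, Pham — 6.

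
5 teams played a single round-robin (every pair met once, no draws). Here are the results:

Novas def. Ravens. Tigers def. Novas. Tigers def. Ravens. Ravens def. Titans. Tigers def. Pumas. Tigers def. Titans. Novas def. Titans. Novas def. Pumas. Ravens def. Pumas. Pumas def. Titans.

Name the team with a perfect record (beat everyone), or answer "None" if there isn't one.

Tigers

Tigers has 4 wins out of 4 opponents — a perfect record.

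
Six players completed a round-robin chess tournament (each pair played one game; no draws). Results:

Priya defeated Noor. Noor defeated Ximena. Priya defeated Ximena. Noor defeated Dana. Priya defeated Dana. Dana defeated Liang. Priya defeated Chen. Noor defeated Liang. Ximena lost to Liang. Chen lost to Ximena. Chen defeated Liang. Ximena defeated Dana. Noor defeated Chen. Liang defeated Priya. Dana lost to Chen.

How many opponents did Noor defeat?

4

Noor's results: beat Dana, Liang, Ximena, Chen; lost to Priya.
That is 4 wins.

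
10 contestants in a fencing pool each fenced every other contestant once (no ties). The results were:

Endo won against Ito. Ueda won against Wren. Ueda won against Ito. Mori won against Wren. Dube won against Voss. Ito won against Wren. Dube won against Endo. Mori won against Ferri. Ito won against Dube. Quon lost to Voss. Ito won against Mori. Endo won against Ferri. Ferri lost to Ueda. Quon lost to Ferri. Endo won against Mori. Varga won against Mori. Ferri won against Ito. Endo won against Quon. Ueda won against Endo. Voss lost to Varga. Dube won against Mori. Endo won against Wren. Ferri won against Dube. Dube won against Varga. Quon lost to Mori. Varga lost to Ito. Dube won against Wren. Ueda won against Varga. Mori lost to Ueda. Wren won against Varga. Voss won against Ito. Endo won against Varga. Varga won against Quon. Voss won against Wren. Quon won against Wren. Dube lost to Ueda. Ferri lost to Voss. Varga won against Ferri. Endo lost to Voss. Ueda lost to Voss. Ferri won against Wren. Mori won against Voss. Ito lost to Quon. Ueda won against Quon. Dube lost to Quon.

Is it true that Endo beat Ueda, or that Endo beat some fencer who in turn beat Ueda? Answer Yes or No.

Endo did not beat Ueda directly.
Endo beat Mori, Wren, Ferri, Quon, Ito, Varga, but each of them lost to Ueda. No two-step path.

No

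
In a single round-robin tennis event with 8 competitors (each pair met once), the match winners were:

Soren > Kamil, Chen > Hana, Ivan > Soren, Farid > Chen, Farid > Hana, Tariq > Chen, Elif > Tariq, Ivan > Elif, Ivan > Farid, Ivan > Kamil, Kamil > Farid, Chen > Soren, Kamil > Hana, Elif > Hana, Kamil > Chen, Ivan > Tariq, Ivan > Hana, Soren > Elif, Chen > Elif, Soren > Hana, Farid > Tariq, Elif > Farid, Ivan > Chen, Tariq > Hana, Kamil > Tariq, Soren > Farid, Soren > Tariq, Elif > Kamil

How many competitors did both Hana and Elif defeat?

Hana beat: no one.
Elif beat: Farid, Tariq, Hana, Kamil.
No one was beaten by both.

0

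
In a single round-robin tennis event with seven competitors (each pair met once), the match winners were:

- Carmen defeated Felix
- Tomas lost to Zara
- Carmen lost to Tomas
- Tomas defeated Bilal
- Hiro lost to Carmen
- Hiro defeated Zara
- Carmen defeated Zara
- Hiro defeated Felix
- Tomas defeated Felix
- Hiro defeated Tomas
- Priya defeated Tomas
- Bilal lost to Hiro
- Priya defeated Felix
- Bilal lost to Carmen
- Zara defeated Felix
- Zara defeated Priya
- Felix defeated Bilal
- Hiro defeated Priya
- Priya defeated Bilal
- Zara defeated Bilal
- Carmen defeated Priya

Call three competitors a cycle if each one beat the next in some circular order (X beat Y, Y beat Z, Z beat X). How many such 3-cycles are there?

Win totals: Felix 1, Carmen 5, Zara 4, Hiro 5, Tomas 3, Bilal 0, Priya 3.
A competitor with w wins dominates both others in C(w,2) triples; summing gives 0 + 10 + 6 + 10 + 3 + 0 + 3 = 32 transitive triples.
Total triples C(7,3) = 35, so cyclic triples = 35 − 32 = 3.

3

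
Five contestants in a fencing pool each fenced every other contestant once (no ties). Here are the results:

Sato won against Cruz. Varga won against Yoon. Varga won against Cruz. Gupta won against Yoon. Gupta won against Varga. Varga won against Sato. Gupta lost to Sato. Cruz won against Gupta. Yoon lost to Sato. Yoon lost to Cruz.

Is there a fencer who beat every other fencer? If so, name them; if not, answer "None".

None

Highest win total is Varga with 3 (out of 4 possible).
Varga lost to Gupta, so no fencer went undefeated.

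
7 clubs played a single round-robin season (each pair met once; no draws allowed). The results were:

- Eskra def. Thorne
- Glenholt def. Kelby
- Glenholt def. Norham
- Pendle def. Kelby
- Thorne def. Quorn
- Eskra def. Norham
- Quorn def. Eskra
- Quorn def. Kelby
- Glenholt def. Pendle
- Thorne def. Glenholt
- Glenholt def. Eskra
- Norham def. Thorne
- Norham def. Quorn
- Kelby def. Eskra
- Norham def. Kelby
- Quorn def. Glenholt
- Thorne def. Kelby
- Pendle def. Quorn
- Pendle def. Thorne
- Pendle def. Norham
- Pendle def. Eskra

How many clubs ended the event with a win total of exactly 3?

3

Win totals: Glenholt 4, Quorn 3, Norham 3, Pendle 5, Eskra 2, Kelby 1, Thorne 3.
Exactly 3: Quorn, Norham, Thorne — 3 clubs.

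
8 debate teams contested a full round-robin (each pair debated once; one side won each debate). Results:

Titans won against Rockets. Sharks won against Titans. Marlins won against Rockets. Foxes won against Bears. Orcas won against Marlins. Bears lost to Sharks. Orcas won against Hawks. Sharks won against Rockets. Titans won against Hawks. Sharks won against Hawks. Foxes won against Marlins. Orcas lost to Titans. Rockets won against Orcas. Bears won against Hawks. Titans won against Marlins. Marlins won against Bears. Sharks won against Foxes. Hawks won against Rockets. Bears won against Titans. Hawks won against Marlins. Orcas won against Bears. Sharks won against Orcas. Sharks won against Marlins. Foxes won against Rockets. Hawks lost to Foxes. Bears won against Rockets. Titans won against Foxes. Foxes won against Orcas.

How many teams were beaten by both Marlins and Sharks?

Marlins beat: Bears, Rockets.
Sharks beat: Foxes, Bears, Orcas, Hawks, Marlins, Titans, Rockets.
Both beat: Bears, Rockets — 2.

2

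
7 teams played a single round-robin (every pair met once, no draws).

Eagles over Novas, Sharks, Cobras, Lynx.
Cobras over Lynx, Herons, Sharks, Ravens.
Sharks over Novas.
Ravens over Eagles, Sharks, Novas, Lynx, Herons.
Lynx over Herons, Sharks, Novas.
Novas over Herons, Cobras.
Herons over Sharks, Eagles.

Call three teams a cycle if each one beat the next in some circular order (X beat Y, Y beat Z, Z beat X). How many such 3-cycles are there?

Win totals: Eagles 4, Sharks 1, Ravens 5, Herons 2, Lynx 3, Novas 2, Cobras 4.
A team with w wins dominates both others in C(w,2) triples; summing gives 6 + 0 + 10 + 1 + 3 + 1 + 6 = 27 transitive triples.
Total triples C(7,3) = 35, so cyclic triples = 35 − 27 = 8.

8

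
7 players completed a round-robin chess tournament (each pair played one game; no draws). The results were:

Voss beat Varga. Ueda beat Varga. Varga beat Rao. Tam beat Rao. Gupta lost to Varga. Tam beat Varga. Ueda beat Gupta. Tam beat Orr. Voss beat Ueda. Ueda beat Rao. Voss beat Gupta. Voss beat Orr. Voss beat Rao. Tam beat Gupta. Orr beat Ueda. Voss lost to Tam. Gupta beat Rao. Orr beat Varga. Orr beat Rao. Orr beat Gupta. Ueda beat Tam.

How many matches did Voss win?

Voss' results: beat Orr, Ueda, Gupta, Rao, Varga; lost to Tam.
That is 5 wins.

5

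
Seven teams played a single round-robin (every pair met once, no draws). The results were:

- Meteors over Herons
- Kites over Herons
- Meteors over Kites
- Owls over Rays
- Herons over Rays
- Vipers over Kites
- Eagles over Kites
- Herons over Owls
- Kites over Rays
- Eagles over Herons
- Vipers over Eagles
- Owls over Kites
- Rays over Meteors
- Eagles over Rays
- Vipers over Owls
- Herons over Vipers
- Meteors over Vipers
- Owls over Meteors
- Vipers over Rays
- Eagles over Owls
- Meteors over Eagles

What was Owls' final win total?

Owls' results: beat Meteors, Kites, Rays; lost to Vipers, Herons, Eagles.
That is 3 wins.

3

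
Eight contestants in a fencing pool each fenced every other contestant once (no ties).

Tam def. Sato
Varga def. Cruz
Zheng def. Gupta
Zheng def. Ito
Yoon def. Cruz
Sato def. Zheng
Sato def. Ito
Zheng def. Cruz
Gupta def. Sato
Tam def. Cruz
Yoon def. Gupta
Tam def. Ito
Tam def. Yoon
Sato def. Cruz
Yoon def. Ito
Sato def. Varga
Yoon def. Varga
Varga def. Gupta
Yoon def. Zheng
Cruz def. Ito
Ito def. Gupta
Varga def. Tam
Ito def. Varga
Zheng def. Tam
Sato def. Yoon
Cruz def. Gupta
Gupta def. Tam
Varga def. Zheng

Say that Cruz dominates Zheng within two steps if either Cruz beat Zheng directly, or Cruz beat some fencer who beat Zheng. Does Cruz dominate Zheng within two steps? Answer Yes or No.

No

Cruz did not beat Zheng directly.
Cruz beat Gupta, Ito, but each of them lost to Zheng. No two-step path.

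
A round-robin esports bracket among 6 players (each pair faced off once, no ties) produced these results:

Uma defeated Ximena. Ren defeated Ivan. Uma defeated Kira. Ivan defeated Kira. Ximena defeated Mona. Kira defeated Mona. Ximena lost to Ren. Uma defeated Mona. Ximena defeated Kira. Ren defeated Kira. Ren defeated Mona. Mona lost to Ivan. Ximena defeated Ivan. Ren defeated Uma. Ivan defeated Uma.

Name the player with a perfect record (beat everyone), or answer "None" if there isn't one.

Ren

Ren has 5 wins out of 5 opponents — a perfect record.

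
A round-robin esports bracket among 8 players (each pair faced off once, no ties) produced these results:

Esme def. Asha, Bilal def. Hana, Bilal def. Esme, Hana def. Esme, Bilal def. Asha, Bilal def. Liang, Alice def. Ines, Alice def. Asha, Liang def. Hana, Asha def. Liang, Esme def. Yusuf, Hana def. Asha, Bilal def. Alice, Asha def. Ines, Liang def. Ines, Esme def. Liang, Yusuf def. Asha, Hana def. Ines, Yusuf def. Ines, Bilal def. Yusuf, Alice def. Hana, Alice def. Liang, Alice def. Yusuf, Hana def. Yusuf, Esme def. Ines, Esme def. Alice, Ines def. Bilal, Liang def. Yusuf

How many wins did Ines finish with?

1

Ines' results: beat Bilal; lost to Liang, Esme, Asha, Yusuf, Hana, Alice.
That is 1 win.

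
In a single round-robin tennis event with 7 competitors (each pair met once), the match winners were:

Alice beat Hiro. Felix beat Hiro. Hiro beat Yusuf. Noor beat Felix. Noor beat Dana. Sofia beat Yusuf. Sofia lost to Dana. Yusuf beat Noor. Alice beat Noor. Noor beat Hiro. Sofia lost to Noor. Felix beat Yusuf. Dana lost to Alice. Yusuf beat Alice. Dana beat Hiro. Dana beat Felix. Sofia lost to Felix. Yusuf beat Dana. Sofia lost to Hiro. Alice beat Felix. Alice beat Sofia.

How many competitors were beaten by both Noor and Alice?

4

Noor beat: Dana, Felix, Hiro, Sofia.
Alice beat: Noor, Dana, Felix, Hiro, Sofia.
Both beat: Dana, Felix, Hiro, Sofia — 4.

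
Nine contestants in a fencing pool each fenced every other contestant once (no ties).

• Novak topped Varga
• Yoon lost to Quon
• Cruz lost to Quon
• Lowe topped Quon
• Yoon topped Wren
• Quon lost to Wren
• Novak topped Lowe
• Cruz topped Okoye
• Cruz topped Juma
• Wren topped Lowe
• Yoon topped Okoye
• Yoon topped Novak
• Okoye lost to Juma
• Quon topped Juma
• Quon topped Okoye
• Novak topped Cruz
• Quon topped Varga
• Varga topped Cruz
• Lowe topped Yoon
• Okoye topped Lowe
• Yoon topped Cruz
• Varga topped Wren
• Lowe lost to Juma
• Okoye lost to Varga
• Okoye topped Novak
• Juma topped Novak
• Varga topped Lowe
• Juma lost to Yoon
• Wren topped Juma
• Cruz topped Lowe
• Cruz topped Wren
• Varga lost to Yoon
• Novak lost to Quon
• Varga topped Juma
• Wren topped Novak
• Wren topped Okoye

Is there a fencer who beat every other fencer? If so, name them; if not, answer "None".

None

Highest win total is Yoon with 6 (out of 8 possible).
Yoon lost to Lowe, Quon, so no fencer went undefeated.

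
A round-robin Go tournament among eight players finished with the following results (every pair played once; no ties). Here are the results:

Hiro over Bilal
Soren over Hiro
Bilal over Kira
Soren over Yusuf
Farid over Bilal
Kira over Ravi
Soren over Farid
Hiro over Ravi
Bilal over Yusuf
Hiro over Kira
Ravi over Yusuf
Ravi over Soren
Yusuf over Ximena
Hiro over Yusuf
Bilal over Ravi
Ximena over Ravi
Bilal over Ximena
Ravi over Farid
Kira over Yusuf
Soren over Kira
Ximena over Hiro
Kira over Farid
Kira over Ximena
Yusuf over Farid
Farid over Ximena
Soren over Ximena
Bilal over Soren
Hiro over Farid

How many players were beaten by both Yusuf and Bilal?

1

Yusuf beat: Ximena, Farid.
Bilal beat: Yusuf, Kira, Ximena, Ravi, Soren.
Both beat: Ximena — 1.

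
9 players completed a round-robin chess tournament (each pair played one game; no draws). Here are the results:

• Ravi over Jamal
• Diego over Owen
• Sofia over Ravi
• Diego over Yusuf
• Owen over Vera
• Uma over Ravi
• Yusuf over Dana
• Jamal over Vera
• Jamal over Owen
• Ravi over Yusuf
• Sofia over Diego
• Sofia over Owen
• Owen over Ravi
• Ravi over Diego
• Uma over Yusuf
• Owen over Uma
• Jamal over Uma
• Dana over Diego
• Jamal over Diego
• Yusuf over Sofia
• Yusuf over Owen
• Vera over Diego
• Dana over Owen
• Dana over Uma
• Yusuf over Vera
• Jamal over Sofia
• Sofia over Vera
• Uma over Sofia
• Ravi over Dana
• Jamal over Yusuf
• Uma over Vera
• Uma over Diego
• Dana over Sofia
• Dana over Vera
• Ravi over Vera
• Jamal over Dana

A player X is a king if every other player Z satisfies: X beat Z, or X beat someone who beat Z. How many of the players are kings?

5

Sofia reaches everyone (king).
Vera cannot reach Sofia, Ravi, Dana, Uma, Jamal in two steps.
Diego cannot reach Jamal in two steps.
Owen reaches everyone (king).
Ravi reaches everyone (king).
Yusuf cannot reach Jamal in two steps.
Dana cannot reach Jamal in two steps.
Uma reaches everyone (king).
Jamal reaches everyone (king).
Kings: Sofia, Owen, Ravi, Uma, Jamal — 5.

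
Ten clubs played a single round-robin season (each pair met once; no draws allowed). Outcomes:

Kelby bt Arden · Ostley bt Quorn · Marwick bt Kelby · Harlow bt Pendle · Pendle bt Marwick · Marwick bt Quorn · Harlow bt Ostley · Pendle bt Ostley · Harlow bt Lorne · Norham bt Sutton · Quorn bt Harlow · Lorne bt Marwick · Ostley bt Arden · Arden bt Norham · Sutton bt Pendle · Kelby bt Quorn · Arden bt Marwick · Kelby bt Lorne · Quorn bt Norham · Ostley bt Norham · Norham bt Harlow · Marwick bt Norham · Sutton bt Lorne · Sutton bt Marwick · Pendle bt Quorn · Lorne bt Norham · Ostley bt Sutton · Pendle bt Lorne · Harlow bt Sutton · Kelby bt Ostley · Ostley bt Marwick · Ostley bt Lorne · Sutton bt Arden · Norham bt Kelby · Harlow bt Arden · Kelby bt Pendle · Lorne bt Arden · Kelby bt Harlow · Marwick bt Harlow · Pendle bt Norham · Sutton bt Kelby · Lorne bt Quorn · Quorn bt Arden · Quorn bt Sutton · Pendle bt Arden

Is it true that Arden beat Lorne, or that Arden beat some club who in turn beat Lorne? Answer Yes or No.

No

Arden did not beat Lorne directly.
Arden beat Marwick, Norham, but each of them lost to Lorne. No two-step path.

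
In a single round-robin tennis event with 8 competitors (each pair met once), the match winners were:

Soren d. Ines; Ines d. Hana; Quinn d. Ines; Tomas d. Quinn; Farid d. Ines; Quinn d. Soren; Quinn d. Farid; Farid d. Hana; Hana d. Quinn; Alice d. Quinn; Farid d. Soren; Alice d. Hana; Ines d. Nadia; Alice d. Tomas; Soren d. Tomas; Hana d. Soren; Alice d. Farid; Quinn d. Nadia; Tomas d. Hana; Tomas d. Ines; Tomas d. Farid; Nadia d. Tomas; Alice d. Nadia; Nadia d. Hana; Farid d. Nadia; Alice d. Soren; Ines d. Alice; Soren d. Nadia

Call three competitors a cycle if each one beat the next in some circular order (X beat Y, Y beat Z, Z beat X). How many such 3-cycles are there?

15

Win totals: Alice 6, Soren 3, Nadia 2, Farid 4, Ines 3, Tomas 4, Quinn 4, Hana 2.
A competitor with w wins dominates both others in C(w,2) triples; summing gives 15 + 3 + 1 + 6 + 3 + 6 + 6 + 1 = 41 transitive triples.
Total triples C(8,3) = 56, so cyclic triples = 56 − 41 = 15.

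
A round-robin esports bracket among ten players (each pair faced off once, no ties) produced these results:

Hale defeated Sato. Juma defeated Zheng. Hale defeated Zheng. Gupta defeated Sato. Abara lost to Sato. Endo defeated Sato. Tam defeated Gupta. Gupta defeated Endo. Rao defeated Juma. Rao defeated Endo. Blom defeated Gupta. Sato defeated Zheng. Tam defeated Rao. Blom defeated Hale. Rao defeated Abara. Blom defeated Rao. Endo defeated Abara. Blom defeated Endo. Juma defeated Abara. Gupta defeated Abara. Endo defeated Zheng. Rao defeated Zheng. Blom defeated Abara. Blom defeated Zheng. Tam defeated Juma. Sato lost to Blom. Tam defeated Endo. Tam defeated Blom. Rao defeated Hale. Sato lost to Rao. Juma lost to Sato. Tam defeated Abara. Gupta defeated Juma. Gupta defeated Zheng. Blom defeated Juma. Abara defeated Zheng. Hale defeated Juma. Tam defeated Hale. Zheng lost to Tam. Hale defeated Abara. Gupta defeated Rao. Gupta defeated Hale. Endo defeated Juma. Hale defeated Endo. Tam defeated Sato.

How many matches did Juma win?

2

Juma's results: beat Zheng, Abara; lost to Tam, Blom, Endo, Rao, Gupta, Sato, Hale.
That is 2 wins.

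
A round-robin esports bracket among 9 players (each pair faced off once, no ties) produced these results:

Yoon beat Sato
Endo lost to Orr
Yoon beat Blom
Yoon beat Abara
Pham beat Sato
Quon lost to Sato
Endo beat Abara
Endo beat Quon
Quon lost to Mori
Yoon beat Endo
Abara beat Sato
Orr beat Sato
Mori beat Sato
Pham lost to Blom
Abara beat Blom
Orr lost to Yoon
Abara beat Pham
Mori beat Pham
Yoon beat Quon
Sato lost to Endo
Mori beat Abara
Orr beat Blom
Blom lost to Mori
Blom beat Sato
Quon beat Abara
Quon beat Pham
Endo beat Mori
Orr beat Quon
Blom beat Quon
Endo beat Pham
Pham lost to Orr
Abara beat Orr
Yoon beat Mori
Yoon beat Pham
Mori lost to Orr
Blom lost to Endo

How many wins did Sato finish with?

1

Sato's results: beat Quon; lost to Blom, Pham, Endo, Abara, Yoon, Mori, Orr.
That is 1 win.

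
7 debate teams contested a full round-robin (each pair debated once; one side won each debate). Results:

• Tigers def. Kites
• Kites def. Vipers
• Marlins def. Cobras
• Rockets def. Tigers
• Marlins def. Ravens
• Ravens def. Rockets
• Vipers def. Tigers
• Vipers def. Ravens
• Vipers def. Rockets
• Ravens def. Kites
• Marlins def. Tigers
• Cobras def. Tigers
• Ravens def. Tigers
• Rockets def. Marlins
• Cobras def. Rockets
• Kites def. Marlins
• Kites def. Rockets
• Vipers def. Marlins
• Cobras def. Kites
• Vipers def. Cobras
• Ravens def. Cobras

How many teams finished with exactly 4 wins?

Win totals: Vipers 5, Marlins 3, Cobras 3, Ravens 4, Kites 3, Tigers 1, Rockets 2.
Exactly 4: Ravens — 1 team.

1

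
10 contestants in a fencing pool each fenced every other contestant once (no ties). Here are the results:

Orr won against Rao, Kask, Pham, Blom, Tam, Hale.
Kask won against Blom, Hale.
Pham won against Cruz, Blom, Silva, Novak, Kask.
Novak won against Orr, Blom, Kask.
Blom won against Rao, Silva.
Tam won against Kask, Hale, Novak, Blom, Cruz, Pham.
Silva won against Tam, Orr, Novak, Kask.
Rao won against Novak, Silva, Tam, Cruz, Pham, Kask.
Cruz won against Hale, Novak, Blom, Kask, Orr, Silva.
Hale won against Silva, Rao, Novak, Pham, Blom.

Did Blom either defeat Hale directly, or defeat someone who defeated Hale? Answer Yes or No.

No

Blom did not beat Hale directly.
Blom beat Silva, Rao, but each of them lost to Hale. No two-step path.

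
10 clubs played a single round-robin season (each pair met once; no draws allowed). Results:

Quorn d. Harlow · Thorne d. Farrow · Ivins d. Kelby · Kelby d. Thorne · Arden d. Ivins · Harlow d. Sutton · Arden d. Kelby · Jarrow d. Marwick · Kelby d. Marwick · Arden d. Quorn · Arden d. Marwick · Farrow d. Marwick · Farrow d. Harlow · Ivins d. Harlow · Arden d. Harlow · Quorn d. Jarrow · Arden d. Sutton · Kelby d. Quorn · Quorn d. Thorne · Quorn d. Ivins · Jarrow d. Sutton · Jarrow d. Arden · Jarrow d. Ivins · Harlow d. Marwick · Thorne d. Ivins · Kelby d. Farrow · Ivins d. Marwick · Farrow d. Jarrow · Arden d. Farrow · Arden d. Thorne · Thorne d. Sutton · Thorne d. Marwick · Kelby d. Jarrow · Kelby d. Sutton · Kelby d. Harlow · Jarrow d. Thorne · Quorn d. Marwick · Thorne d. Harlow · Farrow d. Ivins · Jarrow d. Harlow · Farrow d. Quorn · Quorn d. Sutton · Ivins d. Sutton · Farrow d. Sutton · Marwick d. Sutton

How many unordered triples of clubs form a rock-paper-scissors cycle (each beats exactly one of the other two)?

Win totals: Farrow 6, Ivins 4, Harlow 2, Thorne 5, Quorn 6, Marwick 1, Jarrow 6, Arden 8, Sutton 0, Kelby 7.
A club with w wins dominates both others in C(w,2) triples; summing gives 15 + 6 + 1 + 10 + 15 + 0 + 15 + 28 + 0 + 21 = 111 transitive triples.
Total triples C(10,3) = 120, so cyclic triples = 120 − 111 = 9.

9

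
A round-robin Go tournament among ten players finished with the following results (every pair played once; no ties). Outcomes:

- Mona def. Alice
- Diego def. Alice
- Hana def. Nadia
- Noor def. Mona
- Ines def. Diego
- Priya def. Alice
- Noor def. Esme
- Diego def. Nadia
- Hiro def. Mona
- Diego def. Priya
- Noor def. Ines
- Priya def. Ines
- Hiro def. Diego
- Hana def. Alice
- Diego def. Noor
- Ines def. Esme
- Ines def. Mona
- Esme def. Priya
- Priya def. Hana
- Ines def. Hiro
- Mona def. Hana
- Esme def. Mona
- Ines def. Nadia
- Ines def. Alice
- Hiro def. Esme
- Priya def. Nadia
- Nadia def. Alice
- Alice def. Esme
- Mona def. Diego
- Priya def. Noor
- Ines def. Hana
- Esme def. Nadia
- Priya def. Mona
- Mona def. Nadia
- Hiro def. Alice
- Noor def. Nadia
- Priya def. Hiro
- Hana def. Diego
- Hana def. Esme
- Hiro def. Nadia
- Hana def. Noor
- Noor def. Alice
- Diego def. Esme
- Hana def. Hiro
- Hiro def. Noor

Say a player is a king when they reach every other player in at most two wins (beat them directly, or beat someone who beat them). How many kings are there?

Diego reaches everyone (king).
Hana reaches everyone (king).
Noor reaches everyone (king).
Priya reaches everyone (king).
Nadia cannot reach Diego, Hana, Noor, Priya, Ines, Mona, Hiro in two steps.
Ines reaches everyone (king).
Esme reaches everyone (king).
Mona cannot reach Ines in two steps.
Alice cannot reach Diego, Hana, Noor, Ines, Hiro in two steps.
Hiro reaches everyone (king).
Kings: Diego, Hana, Noor, Priya, Ines, Esme, Hiro — 7.

7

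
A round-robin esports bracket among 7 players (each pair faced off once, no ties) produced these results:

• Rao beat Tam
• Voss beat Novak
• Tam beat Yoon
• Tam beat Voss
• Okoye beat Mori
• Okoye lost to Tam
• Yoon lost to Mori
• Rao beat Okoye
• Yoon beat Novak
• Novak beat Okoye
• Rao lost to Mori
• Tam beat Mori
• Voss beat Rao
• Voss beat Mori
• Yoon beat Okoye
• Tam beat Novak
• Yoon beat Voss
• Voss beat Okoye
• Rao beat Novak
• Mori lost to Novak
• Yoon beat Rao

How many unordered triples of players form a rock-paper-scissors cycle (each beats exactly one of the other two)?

Win totals: Yoon 4, Mori 2, Voss 4, Novak 2, Rao 3, Tam 5, Okoye 1.
A player with w wins dominates both others in C(w,2) triples; summing gives 6 + 1 + 6 + 1 + 3 + 10 + 0 = 27 transitive triples.
Total triples C(7,3) = 35, so cyclic triples = 35 − 27 = 8.

8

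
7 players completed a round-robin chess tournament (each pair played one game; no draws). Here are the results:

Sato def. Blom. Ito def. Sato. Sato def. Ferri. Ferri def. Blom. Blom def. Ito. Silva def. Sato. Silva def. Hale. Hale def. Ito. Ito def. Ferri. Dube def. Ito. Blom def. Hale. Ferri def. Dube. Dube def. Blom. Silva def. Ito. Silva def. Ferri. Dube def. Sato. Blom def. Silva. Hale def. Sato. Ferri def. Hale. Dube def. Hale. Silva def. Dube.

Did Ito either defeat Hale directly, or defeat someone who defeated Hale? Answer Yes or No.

Ito did not beat Hale directly.
Ito beat Sato, Ferri. Of those, Ferri beat Hale.

Yes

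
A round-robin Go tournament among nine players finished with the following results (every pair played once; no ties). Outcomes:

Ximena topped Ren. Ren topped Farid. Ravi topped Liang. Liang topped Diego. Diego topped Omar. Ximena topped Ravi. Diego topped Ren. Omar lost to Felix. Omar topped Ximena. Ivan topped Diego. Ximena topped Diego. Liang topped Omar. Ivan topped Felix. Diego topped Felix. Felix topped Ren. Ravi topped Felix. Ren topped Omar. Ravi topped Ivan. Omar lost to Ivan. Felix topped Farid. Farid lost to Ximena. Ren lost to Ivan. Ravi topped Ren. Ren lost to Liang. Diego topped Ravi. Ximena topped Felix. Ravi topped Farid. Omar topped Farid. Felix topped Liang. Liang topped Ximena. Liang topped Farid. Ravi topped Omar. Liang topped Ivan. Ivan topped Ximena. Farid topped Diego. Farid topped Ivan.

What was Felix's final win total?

4

Felix's results: beat Omar, Ren, Farid, Liang; lost to Ravi, Ivan, Diego, Ximena.
That is 4 wins.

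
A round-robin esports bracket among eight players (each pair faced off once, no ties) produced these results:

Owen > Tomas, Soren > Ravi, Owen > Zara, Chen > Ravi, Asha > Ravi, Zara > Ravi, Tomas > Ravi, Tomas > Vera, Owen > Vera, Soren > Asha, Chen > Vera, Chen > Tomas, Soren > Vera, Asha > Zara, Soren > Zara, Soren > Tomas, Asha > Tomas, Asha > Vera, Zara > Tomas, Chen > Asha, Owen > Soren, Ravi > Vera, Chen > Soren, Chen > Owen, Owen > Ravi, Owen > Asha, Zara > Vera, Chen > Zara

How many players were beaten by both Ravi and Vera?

Ravi beat: Vera.
Vera beat: no one.
No one was beaten by both.

0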